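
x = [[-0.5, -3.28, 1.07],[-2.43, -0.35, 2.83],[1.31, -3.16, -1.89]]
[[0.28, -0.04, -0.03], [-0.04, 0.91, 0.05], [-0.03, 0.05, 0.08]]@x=[[-0.08, -0.81, 0.24], [-2.13, -0.35, 2.44], [-0.00, -0.17, -0.04]]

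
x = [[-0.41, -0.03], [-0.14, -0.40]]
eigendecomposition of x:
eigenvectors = [[-0.45,0.39], [-0.89,-0.92]]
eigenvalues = [-0.47, -0.34]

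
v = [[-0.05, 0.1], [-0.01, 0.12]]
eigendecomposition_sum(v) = [[-0.05, 0.03], [-0.0, 0.00]] + [[-0.00, 0.07], [-0.01, 0.12]]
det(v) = -0.00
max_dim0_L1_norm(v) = 0.22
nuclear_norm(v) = 0.19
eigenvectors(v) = [[-1.00, -0.52],[-0.06, -0.85]]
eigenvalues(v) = [-0.04, 0.11]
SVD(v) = [[0.68, 0.73], [0.73, -0.68]] @ diag([0.1613689443603832, 0.03098489625633024]) @ [[-0.26, 0.97], [-0.97, -0.26]]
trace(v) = 0.07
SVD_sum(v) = [[-0.03, 0.11],  [-0.03, 0.11]] + [[-0.02,-0.01], [0.02,0.01]]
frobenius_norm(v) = 0.16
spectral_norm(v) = 0.16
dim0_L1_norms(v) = [0.06, 0.22]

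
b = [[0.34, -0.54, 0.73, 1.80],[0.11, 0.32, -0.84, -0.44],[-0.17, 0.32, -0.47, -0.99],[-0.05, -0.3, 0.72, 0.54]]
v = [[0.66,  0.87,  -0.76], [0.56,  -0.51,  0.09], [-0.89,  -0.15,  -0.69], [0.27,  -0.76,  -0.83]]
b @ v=[[-0.24, -0.91, -2.30], [0.88, 0.39, 0.89], [0.22, 0.51, 1.3], [-0.7, -0.41, -0.93]]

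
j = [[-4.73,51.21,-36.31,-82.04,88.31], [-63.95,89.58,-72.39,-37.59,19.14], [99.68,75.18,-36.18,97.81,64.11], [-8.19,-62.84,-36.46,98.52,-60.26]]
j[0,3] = -82.04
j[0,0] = -4.73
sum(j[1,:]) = -65.21000000000001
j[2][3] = 97.81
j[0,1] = 51.21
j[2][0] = 99.68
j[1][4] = 19.14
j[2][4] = 64.11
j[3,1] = -62.84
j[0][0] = -4.73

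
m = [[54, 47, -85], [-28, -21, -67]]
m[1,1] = -21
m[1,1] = -21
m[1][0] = -28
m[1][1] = -21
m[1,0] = -28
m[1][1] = -21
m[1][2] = -67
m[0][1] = 47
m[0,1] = 47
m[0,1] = 47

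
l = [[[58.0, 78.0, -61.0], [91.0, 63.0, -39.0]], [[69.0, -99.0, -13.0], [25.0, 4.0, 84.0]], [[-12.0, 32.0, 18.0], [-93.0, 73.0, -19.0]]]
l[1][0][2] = -13.0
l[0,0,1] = 78.0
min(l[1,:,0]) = 25.0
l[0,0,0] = 58.0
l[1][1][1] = 4.0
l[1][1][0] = 25.0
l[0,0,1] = 78.0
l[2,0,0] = -12.0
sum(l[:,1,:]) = 189.0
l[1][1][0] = 25.0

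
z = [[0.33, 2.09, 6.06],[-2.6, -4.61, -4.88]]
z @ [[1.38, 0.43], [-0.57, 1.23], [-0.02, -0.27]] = [[-0.86, 1.08], [-0.86, -5.47]]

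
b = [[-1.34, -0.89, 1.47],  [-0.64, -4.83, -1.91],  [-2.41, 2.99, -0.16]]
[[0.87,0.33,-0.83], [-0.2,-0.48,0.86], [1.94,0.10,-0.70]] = b@[[-0.67, -0.03, 0.24], [0.11, 0.02, -0.06], [0.05, 0.21, -0.38]]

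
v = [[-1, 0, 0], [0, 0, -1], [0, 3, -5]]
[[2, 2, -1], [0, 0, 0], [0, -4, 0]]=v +[[3, 2, -1], [0, 0, 1], [0, -7, 5]]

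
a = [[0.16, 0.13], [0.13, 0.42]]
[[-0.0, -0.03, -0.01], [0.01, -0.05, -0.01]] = a@[[-0.04, -0.13, -0.06], [0.03, -0.08, -0.01]]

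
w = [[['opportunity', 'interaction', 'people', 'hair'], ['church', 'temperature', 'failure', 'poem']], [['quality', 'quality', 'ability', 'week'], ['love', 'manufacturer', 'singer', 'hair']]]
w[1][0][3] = 'week'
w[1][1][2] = 'singer'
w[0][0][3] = 'hair'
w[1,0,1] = 'quality'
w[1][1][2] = 'singer'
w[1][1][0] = 'love'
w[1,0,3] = 'week'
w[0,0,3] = 'hair'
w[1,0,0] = 'quality'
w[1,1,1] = 'manufacturer'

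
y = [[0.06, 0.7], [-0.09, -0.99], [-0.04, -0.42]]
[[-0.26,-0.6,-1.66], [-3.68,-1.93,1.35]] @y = [[0.1, 1.11],[-0.10, -1.23]]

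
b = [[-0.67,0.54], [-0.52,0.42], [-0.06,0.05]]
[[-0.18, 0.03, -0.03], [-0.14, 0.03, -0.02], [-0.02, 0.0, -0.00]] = b @ [[0.28, -0.05, 0.04],[0.01, -0.0, 0.00]]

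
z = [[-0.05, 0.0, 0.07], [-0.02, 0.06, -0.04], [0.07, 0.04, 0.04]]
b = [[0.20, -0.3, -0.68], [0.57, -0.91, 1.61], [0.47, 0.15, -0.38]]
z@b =[[0.02, 0.03, 0.01], [0.01, -0.05, 0.13], [0.06, -0.05, 0.0]]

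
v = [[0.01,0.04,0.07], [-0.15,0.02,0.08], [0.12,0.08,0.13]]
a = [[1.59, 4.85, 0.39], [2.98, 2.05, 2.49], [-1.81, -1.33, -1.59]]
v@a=[[0.01, 0.04, -0.01], [-0.32, -0.79, -0.14], [0.19, 0.57, 0.04]]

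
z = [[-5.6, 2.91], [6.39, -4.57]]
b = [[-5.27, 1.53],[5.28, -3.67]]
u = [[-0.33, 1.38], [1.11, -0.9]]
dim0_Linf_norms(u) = [1.11, 1.38]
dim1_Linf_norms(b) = [5.27, 5.28]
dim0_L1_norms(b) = [10.55, 5.2]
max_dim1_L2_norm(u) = 1.43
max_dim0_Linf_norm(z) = 6.39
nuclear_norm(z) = 10.75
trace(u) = -1.23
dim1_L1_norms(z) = [8.51, 10.96]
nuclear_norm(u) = 2.55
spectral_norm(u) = 1.91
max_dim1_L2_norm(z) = 7.86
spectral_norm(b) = 8.35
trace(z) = -10.17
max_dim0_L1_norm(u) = 2.28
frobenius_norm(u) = 2.01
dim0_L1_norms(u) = [1.44, 2.28]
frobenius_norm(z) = 10.08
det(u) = -1.23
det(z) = 7.00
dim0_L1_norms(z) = [11.99, 7.48]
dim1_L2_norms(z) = [6.31, 7.86]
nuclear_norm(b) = 9.69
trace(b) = -8.94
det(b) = 11.26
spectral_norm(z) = 10.05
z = u + b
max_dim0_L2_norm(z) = 8.5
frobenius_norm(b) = 8.45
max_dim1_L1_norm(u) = 2.01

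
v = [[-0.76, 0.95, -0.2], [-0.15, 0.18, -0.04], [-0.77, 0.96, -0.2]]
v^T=[[-0.76,-0.15,-0.77], [0.95,0.18,0.96], [-0.2,-0.04,-0.20]]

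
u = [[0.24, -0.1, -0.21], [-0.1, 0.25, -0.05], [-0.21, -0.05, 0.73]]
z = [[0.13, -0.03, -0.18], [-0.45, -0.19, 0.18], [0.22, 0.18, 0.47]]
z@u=[[0.07,-0.01,-0.16], [-0.13,-0.01,0.24], [-0.06,-0.00,0.29]]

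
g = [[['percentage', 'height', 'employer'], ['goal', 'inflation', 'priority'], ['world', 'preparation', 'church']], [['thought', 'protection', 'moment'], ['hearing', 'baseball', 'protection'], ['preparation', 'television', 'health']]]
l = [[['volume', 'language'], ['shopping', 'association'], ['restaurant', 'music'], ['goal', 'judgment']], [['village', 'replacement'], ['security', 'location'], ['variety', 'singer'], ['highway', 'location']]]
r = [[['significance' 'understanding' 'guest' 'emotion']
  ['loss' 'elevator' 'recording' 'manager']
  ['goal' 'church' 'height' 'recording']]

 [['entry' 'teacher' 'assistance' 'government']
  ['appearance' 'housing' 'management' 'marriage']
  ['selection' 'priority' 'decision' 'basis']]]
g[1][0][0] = 'thought'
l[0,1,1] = 'association'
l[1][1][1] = 'location'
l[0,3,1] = 'judgment'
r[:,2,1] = ['church', 'priority']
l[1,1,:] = ['security', 'location']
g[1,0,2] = 'moment'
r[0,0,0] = 'significance'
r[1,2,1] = 'priority'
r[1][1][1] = 'housing'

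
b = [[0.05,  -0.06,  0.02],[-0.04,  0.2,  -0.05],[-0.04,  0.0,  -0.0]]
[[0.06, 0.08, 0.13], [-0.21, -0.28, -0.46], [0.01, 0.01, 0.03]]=b @ [[-0.31, -0.28, -0.67], [-0.73, -1.2, -1.65], [1.43, 0.93, 3.1]]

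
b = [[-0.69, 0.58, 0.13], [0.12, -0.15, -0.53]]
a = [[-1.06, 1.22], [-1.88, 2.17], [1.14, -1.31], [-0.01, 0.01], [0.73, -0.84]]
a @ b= [[0.88, -0.80, -0.78], [1.56, -1.42, -1.39], [-0.94, 0.86, 0.84], [0.01, -0.01, -0.01], [-0.60, 0.55, 0.54]]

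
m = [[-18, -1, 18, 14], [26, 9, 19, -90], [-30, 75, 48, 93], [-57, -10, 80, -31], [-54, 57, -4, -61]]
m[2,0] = -30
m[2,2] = 48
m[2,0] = -30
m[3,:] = [-57, -10, 80, -31]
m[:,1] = [-1, 9, 75, -10, 57]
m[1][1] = 9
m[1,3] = -90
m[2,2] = 48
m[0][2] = 18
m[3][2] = 80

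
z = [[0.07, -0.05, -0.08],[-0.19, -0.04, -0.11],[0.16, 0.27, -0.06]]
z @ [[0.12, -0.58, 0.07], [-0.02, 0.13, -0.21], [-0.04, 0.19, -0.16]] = [[0.01, -0.06, 0.03], [-0.02, 0.08, 0.01], [0.02, -0.07, -0.04]]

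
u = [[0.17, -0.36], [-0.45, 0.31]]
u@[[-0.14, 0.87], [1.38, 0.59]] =[[-0.52, -0.06], [0.49, -0.21]]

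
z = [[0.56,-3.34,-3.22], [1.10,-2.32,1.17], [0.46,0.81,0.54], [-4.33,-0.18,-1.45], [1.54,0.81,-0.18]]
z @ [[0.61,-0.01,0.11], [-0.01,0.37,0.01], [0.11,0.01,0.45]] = [[0.02, -1.27, -1.42],[0.82, -0.86, 0.62],[0.33, 0.30, 0.3],[-2.8, -0.04, -1.13],[0.91, 0.28, 0.10]]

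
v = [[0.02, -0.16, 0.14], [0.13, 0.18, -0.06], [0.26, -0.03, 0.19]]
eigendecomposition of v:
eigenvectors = [[-0.45, -0.22, 0.43], [0.56, 0.69, 0.01], [0.70, 0.69, 0.90]]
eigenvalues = [-0.0, 0.08, 0.31]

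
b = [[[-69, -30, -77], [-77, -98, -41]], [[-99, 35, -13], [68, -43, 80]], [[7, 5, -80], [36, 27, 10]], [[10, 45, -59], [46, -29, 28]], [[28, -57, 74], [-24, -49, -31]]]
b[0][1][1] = -98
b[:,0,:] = [[-69, -30, -77], [-99, 35, -13], [7, 5, -80], [10, 45, -59], [28, -57, 74]]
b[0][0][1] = -30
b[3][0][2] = -59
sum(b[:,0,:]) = -280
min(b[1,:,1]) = -43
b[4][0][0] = 28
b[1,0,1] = 35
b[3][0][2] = -59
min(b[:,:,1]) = -98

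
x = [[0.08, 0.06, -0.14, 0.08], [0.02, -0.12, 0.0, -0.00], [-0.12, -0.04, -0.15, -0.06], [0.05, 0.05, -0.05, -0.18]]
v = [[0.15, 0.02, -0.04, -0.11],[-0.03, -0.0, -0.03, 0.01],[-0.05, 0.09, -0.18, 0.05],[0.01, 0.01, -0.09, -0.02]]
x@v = [[0.02, -0.01, 0.01, -0.02], [0.01, 0.00, 0.00, -0.00], [-0.01, -0.02, 0.04, 0.01], [0.01, -0.01, 0.02, -0.00]]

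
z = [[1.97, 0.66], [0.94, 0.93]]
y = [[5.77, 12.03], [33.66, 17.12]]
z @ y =[[33.58,35.00], [36.73,27.23]]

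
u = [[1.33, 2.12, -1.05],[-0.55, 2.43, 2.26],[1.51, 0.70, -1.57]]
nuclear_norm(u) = 7.12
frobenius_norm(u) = 4.89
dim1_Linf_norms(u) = [2.12, 2.43, 1.57]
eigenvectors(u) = [[-0.72+0.00j,-0.72-0.00j,(0.66+0j)], [(0.32-0.14j),(0.32+0.14j),(0.67+0j)], [-0.53+0.29j,(-0.53-0.29j),0.32+0.00j]]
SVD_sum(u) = [[-0.07,0.19,0.21], [-0.82,2.16,2.41], [0.26,-0.68,-0.76]] + [[1.50, 1.9, -1.19],[0.22, 0.28, -0.18],[1.13, 1.43, -0.90]] + [[-0.1,  0.04,  -0.07], [0.05,  -0.02,  0.03], [0.12,  -0.05,  0.08]]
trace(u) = 2.19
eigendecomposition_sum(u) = [[(0.55+0.73j), (-0.04-0.39j), (-1.05-0.68j)], [-0.39-0.22j, 0.09+0.17j, 0.60+0.10j], [(0.7+0.32j), (-0.19-0.27j), -1.04-0.08j]] + [[0.55-0.73j, -0.04+0.39j, -1.05+0.68j], [-0.39+0.22j, 0.09-0.17j, 0.60-0.10j], [0.70-0.32j, (-0.19+0.27j), -1.04+0.08j]] + [[(0.22-0j), (2.2-0j), 1.04+0.00j], [0.23-0.00j, 2.24-0.00j, 1.06+0.00j], [(0.11-0j), 1.08-0.00j, 0.51+0.00j]]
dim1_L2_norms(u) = [2.71, 3.36, 2.29]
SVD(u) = [[-0.08, -0.79, 0.60], [-0.95, -0.12, -0.29], [0.3, -0.60, -0.74]] @ diag([3.5120285647782756, 3.396783079796222, 0.20813473758972606]) @ [[0.25, -0.65, -0.72],[-0.56, -0.70, 0.44],[-0.79, 0.29, -0.53]]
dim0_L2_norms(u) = [2.09, 3.3, 2.95]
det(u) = 2.48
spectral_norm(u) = 3.51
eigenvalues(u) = [(-0.39+0.82j), (-0.39-0.82j), (2.98+0j)]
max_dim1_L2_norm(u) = 3.36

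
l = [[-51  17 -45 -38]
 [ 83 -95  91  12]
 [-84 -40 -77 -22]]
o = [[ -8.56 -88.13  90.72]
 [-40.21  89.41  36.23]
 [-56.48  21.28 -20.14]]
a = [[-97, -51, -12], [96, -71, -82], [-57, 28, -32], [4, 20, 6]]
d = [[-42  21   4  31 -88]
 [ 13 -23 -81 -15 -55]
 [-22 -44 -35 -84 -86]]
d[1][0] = 13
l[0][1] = 17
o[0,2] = 90.72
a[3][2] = 6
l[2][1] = -40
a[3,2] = 6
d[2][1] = -44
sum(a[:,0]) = -54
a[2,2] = -32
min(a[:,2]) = -82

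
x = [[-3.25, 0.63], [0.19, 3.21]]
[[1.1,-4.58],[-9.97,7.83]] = x@[[-0.93, 1.86], [-3.05, 2.33]]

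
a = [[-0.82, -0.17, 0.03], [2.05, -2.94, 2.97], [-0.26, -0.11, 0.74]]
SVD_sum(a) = [[-0.1, 0.15, -0.15], [2.04, -2.91, 3.00], [0.19, -0.27, 0.28]] + [[-0.67,-0.13,0.34],[0.01,0.00,-0.01],[-0.51,-0.09,0.25]] + [[-0.04,-0.19,-0.16], [-0.01,-0.03,-0.03], [0.06,0.25,0.21]]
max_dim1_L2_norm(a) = 4.65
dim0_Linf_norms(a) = [2.05, 2.94, 2.97]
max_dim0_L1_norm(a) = 3.74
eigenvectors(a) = [[-0.09, -0.56, -0.05], [-0.99, -0.82, 0.62], [-0.04, -0.13, 0.79]]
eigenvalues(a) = [-2.63, -1.06, 0.67]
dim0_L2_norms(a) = [2.22, 2.95, 3.06]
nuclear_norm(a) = 6.06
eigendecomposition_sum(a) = [[0.36, -0.29, 0.25], [3.9, -3.1, 2.7], [0.16, -0.12, 0.11]] + [[-1.19,0.12,-0.18], [-1.74,0.17,-0.26], [-0.28,0.03,-0.04]] + [[0.01, 0.00, -0.05], [-0.11, -0.01, 0.53], [-0.14, -0.01, 0.67]]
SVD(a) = [[-0.05, -0.8, -0.6],[0.99, 0.02, -0.1],[0.09, -0.6, 0.79]] @ diag([4.680448719161804, 0.9561703218689096, 0.41909199810273196]) @ [[0.44, -0.63, 0.65], [0.88, 0.16, -0.44], [0.17, 0.76, 0.62]]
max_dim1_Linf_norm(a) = 2.97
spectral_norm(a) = 4.68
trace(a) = -3.02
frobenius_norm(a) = 4.80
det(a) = 1.88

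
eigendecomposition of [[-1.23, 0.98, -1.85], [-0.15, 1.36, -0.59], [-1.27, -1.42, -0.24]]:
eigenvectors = [[0.81, 0.65, -0.54], [0.12, -0.3, -0.52], [0.57, -0.7, 0.66]]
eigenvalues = [-2.37, 0.32, 1.94]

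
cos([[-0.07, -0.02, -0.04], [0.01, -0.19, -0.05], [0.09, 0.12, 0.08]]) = [[1.0, -0.00, -0.0], [0.0, 0.99, -0.00], [-0.00, 0.01, 1.00]]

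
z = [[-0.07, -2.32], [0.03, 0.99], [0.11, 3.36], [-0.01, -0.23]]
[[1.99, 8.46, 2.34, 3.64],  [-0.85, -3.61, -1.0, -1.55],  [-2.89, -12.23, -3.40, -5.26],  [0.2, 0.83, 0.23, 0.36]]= z @[[-1.87, 3.07, -0.95, 1.34], [-0.80, -3.74, -0.98, -1.61]]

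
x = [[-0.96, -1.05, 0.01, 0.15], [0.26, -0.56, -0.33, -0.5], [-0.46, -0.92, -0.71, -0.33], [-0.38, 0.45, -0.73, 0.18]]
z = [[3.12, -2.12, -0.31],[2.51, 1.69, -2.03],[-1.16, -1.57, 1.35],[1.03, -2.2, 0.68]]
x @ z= [[-5.49, -0.08, 2.54], [-0.73, 0.12, 0.27], [-3.26, 1.26, 0.83], [0.98, 2.32, -1.66]]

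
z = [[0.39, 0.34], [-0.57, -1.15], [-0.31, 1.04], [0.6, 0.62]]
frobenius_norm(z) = 1.96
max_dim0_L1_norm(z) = 3.15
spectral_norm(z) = 1.79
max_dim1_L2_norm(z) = 1.28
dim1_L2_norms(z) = [0.52, 1.28, 1.09, 0.86]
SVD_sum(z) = [[0.16, 0.43], [-0.44, -1.20], [0.30, 0.82], [0.27, 0.74]] + [[0.23,-0.09], [-0.13,0.05], [-0.61,0.22], [0.33,-0.12]]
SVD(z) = [[0.25, 0.31],[-0.71, -0.17],[0.48, -0.82],[0.44, 0.44]] @ diag([1.792212676918185, 0.7906792780222291]) @ [[0.35, 0.94],  [0.94, -0.35]]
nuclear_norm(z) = 2.58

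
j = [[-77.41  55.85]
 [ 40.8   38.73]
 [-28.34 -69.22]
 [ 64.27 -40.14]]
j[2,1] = -69.22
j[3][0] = 64.27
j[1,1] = 38.73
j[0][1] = 55.85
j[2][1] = -69.22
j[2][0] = -28.34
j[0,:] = [-77.41, 55.85]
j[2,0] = -28.34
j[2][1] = -69.22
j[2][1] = -69.22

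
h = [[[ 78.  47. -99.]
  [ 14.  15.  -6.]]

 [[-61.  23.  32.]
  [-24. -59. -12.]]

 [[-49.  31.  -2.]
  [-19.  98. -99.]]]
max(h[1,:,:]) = 32.0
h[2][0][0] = -49.0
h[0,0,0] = 78.0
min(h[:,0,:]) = -99.0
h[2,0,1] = 31.0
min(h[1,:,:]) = -61.0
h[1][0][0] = -61.0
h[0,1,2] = -6.0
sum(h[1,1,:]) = -95.0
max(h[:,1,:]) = 98.0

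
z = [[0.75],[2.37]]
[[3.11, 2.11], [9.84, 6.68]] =z @ [[4.15, 2.82]]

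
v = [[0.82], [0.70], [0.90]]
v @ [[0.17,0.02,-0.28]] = [[0.14, 0.02, -0.23], [0.12, 0.01, -0.2], [0.15, 0.02, -0.25]]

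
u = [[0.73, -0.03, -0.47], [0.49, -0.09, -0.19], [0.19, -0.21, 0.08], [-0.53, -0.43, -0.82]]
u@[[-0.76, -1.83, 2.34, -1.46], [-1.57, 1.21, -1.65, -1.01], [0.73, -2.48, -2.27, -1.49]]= [[-0.85,-0.21,2.82,-0.34], [-0.37,-0.53,1.73,-0.34], [0.24,-0.8,0.61,-0.18], [0.48,2.48,1.33,2.43]]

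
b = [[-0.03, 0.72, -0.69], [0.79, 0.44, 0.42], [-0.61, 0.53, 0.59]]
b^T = [[-0.03, 0.79, -0.61], [0.72, 0.44, 0.53], [-0.69, 0.42, 0.59]]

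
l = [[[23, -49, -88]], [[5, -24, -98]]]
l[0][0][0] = 23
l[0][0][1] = -49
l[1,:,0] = [5]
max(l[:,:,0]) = 23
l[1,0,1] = -24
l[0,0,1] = -49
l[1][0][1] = -24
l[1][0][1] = -24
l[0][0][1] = -49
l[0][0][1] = -49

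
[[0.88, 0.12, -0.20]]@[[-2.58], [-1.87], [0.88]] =[[-2.67]]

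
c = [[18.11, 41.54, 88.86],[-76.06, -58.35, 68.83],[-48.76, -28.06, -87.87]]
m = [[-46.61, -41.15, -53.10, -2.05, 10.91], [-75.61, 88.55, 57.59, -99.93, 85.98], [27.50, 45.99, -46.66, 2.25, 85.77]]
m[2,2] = -46.66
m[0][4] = 10.91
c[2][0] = -48.76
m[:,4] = [10.91, 85.98, 85.77]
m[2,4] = 85.77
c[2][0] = -48.76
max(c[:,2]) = 88.86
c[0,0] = 18.11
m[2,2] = -46.66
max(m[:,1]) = 88.55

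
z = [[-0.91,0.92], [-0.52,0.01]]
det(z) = 0.47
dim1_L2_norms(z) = [1.29, 0.52]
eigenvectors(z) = [[0.80+0.00j, (0.8-0j)], [0.40+0.45j, (0.4-0.45j)]]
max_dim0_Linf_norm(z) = 0.92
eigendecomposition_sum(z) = [[(-0.46+0.06j), (0.46+0.4j)], [-0.26-0.23j, (0.01+0.46j)]] + [[(-0.45-0.06j), (0.46-0.4j)], [(-0.26+0.23j), (0.01-0.46j)]]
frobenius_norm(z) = 1.39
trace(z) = -0.90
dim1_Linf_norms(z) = [0.92, 0.52]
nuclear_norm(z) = 1.70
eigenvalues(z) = [(-0.45+0.52j), (-0.45-0.52j)]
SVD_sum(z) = [[-0.98, 0.84], [-0.3, 0.26]] + [[0.07, 0.08], [-0.22, -0.25]]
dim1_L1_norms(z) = [1.83, 0.53]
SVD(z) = [[-0.96, -0.3], [-0.30, 0.96]] @ diag([1.3506557500444722, 0.3474608537257163]) @ [[0.76, -0.65], [-0.65, -0.76]]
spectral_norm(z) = 1.35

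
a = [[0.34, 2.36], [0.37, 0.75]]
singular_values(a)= [2.51, 0.25]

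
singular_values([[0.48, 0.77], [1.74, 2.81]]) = [3.43, 0.0]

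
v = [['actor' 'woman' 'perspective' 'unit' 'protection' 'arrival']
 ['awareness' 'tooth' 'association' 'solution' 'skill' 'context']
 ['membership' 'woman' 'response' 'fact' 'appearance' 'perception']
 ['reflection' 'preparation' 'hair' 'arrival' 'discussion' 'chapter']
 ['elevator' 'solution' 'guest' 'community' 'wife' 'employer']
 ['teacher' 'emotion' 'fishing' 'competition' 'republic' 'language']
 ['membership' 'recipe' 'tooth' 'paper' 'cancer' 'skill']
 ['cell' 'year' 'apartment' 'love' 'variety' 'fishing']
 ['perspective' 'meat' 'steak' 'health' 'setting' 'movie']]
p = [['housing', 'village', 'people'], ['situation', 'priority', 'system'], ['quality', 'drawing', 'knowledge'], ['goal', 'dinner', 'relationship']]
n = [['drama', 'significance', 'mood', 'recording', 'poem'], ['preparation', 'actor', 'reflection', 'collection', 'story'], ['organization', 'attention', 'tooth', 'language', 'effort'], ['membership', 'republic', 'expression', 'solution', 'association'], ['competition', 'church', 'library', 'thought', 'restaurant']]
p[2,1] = 'drawing'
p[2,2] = 'knowledge'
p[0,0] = 'housing'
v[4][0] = 'elevator'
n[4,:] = ['competition', 'church', 'library', 'thought', 'restaurant']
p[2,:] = ['quality', 'drawing', 'knowledge']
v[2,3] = 'fact'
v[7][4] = 'variety'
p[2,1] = 'drawing'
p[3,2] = 'relationship'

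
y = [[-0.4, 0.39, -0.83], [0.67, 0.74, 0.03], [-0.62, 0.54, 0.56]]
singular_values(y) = [1.0, 1.0, 0.99]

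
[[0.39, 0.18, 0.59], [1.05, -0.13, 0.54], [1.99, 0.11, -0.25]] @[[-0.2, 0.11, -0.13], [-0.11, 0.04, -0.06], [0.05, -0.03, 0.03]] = [[-0.07,0.03,-0.04],  [-0.17,0.09,-0.11],  [-0.42,0.23,-0.27]]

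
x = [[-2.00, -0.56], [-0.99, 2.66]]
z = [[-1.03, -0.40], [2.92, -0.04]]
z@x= [[2.46, -0.49], [-5.80, -1.74]]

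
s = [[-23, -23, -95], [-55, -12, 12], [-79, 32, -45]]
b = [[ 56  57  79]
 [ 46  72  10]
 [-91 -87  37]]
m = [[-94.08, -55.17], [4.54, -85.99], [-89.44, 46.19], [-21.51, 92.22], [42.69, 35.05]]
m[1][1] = -85.99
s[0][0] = -23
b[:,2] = [79, 10, 37]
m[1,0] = 4.54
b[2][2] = 37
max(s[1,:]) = 12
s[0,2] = -95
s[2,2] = -45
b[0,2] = 79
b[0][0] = 56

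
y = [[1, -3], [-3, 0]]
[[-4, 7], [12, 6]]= y @ [[-4, -2], [0, -3]]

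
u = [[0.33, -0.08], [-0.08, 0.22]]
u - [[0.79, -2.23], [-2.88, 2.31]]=[[-0.46, 2.15], [2.8, -2.09]]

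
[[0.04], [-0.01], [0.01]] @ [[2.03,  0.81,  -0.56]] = [[0.08, 0.03, -0.02], [-0.02, -0.01, 0.01], [0.02, 0.01, -0.01]]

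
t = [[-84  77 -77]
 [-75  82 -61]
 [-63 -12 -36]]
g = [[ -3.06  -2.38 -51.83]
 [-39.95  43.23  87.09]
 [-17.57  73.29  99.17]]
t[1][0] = -75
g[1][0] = -39.95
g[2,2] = 99.17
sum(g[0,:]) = -57.269999999999996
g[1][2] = 87.09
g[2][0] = -17.57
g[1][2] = 87.09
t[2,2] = -36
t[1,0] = -75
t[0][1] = 77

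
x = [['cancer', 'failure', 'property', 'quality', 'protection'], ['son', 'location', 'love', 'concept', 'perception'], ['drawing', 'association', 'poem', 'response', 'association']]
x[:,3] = ['quality', 'concept', 'response']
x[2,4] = 'association'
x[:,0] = ['cancer', 'son', 'drawing']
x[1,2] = 'love'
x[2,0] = 'drawing'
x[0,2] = 'property'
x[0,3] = 'quality'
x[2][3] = 'response'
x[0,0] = 'cancer'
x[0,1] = 'failure'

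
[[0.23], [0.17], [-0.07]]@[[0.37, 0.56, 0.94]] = [[0.09, 0.13, 0.22],  [0.06, 0.1, 0.16],  [-0.03, -0.04, -0.07]]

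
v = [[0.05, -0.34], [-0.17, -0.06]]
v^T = [[0.05,  -0.17], [-0.34,  -0.06]]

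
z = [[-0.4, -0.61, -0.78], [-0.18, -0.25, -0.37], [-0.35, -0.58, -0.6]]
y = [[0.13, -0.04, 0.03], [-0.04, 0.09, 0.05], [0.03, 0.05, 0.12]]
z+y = [[-0.27, -0.65, -0.75], [-0.22, -0.16, -0.32], [-0.32, -0.53, -0.48]]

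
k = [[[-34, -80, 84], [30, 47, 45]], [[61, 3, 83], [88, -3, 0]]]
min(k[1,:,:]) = -3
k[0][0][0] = -34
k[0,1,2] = 45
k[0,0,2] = 84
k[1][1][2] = 0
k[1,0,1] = 3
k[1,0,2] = 83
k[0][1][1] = 47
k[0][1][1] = 47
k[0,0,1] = -80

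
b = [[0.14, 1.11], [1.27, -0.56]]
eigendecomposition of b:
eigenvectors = [[0.78, -0.57], [0.62, 0.82]]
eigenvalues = [1.03, -1.45]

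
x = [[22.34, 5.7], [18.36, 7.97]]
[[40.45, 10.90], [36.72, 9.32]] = x@[[1.54, 0.46], [1.06, 0.11]]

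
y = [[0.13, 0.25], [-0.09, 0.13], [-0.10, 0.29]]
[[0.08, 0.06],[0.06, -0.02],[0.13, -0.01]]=y @ [[-0.12, 0.33], [0.40, 0.08]]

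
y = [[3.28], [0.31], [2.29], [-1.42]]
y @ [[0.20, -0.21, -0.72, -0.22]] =[[0.66, -0.69, -2.36, -0.72], [0.06, -0.07, -0.22, -0.07], [0.46, -0.48, -1.65, -0.5], [-0.28, 0.3, 1.02, 0.31]]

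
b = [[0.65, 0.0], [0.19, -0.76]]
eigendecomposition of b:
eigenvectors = [[0.0, 0.99], [1.0, 0.13]]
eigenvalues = [-0.76, 0.65]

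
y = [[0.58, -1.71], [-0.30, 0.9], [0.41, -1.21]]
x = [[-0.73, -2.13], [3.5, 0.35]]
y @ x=[[-6.41, -1.83], [3.37, 0.95], [-4.53, -1.3]]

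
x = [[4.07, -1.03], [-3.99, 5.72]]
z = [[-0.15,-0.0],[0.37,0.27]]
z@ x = [[-0.61, 0.15], [0.43, 1.16]]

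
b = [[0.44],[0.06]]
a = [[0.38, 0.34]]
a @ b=[[0.19]]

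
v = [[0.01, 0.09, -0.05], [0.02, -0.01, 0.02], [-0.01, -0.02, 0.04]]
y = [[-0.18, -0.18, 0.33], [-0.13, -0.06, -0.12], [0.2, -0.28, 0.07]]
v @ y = [[-0.02, 0.01, -0.01], [0.0, -0.01, 0.01], [0.01, -0.01, 0.0]]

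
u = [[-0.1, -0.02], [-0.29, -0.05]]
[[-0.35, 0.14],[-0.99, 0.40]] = u@[[2.93, -1.27], [2.74, -0.61]]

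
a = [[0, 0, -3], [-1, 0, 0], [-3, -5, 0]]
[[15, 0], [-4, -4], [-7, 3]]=a@[[4, 4], [-1, -3], [-5, 0]]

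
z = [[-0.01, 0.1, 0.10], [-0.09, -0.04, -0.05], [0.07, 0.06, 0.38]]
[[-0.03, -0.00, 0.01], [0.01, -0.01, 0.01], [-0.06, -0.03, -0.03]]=z @ [[-0.02, 0.15, -0.17], [-0.12, 0.13, 0.12], [-0.14, -0.13, -0.07]]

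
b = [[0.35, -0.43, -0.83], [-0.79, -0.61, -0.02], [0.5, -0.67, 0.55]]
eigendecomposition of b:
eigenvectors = [[(-0.07+0.64j), -0.07-0.64j, 0.43+0.00j], [-0.15-0.31j, -0.15+0.31j, (0.87+0j)], [(0.69+0j), (0.69-0j), (0.24+0j)]]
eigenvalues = [(0.65+0.76j), (0.65-0.76j), (-1+0j)]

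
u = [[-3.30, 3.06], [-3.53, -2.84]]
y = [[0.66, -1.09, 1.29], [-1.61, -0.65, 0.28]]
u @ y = [[-7.10, 1.61, -3.40], [2.24, 5.69, -5.35]]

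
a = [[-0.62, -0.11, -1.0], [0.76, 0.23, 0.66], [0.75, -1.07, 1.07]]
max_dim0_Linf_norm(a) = 1.07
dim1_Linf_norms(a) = [1.0, 0.76, 1.07]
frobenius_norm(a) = 2.31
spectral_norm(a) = 2.10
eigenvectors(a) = [[(0.35-0.49j), 0.35+0.49j, -0.67+0.00j], [(-0.36+0.24j), (-0.36-0.24j), (-0.06+0j)], [-0.67+0.00j, -0.67-0.00j, (0.74+0j)]]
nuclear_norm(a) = 3.25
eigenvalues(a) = [(0.1+0.94j), (0.1-0.94j), (0.49+0j)]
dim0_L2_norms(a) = [1.23, 1.1, 1.61]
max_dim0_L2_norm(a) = 1.61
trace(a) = 0.68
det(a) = 0.43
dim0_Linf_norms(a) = [0.76, 1.07, 1.07]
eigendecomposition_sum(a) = [[-0.44+0.26j, -0.32-0.49j, -0.42+0.20j], [0.37-0.06j, (0.09+0.42j), 0.34-0.02j], [0.52+0.23j, (-0.24+0.61j), 0.45+0.26j]] + [[-0.44-0.26j, (-0.32+0.49j), -0.42-0.20j],[0.37+0.06j, 0.09-0.42j, (0.34+0.02j)],[0.52-0.23j, (-0.24-0.61j), (0.45-0.26j)]] + [[0.26+0.00j,0.54+0.00j,-0.16-0.00j], [0.02+0.00j,0.05+0.00j,(-0.01-0j)], [-0.29-0.00j,-0.60-0.00j,(0.17+0j)]]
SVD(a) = [[-0.52,  0.49,  0.71], [0.41,  -0.58,  0.70], [0.75,  0.65,  0.10]] @ diag([2.0950223585646612, 0.9368692903916738, 0.21921963834284228]) @ [[0.57, -0.31, 0.76], [-0.27, -0.94, -0.18], [0.77, -0.10, -0.62]]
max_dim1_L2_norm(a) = 1.69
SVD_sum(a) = [[-0.62, 0.34, -0.82], [0.49, -0.27, 0.66], [0.90, -0.49, 1.2]] + [[-0.12, -0.43, -0.08], [0.15, 0.51, 0.10], [-0.17, -0.58, -0.11]] + [[0.12, -0.02, -0.1], [0.12, -0.02, -0.10], [0.02, -0.00, -0.01]]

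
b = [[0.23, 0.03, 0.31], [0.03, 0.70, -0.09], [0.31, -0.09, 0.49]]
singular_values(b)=[0.76, 0.64, 0.02]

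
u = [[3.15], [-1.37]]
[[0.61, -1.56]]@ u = [[4.06]]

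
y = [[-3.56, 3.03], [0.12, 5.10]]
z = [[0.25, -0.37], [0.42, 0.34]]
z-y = [[3.81, -3.40], [0.30, -4.76]]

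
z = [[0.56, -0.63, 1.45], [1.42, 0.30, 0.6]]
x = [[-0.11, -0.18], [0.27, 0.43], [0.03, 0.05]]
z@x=[[-0.19,-0.30],  [-0.06,-0.1]]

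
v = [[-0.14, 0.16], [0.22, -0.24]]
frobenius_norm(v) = 0.39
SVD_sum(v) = [[-0.14,0.16],[0.22,-0.24]] + [[0.00,0.0],[0.00,0.0]]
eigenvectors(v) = [[0.74, -0.55], [0.67, 0.84]]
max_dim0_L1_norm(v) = 0.4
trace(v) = -0.38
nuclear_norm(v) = 0.39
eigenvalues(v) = [0.0, -0.38]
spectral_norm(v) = 0.39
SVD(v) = [[-0.55, 0.84], [0.84, 0.55]] @ diag([0.3888226676605985, 0.004114986427171528]) @ [[0.67, -0.74], [0.74, 0.67]]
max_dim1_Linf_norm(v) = 0.24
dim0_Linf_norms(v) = [0.22, 0.24]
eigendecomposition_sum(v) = [[0.00,0.00], [0.00,0.0]] + [[-0.14,0.16], [0.22,-0.24]]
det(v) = -0.00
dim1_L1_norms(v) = [0.3, 0.46]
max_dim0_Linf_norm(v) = 0.24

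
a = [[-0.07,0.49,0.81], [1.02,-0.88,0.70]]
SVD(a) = [[0.05, 1.00], [1.00, -0.05]] @ diag([1.5191275122516934, 0.9477086058066481]) @ [[0.67,  -0.56,  0.48],[-0.12,  0.56,  0.82]]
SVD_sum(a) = [[0.05, -0.04, 0.03], [1.01, -0.86, 0.74]] + [[-0.12, 0.53, 0.78], [0.01, -0.02, -0.04]]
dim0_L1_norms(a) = [1.09, 1.37, 1.51]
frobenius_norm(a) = 1.79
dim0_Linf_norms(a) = [1.02, 0.88, 0.81]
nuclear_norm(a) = 2.47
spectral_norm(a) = 1.52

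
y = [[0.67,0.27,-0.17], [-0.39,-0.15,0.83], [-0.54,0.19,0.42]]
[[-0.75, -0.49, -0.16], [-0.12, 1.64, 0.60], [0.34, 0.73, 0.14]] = y@ [[-1.26,-0.07,0.12],[-0.13,-0.48,-0.47],[-0.76,1.86,0.69]]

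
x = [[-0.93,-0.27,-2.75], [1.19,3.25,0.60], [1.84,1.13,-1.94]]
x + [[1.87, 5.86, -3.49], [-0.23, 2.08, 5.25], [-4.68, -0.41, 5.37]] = [[0.94, 5.59, -6.24], [0.96, 5.33, 5.85], [-2.84, 0.72, 3.43]]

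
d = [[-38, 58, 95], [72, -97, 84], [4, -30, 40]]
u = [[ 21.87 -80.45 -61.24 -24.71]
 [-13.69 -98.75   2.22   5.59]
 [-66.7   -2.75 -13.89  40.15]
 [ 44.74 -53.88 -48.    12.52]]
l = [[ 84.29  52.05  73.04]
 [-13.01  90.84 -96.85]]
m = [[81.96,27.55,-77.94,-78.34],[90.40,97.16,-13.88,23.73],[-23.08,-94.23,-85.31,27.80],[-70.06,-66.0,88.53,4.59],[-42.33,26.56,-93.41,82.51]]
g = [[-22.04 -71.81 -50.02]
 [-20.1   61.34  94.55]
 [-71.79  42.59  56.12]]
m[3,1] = -66.0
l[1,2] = -96.85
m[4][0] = -42.33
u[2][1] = -2.75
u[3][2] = -48.0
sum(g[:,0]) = -113.93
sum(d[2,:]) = 14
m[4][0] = -42.33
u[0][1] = -80.45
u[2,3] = 40.15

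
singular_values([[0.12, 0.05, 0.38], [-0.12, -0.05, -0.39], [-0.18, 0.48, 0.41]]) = [0.78, 0.39, 0.0]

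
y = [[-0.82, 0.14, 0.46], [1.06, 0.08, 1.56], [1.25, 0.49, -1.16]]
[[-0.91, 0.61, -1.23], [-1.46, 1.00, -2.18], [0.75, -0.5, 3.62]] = y@[[0.26,-0.17,0.65], [-1.58,1.08,1.24], [-1.03,0.7,-1.90]]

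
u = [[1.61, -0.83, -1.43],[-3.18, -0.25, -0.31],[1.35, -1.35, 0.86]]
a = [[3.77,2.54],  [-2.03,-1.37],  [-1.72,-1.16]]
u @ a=[[10.21, 6.89], [-10.95, -7.38], [6.35, 4.28]]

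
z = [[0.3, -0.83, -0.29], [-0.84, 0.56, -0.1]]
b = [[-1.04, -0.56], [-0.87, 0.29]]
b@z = [[0.16, 0.55, 0.36], [-0.50, 0.88, 0.22]]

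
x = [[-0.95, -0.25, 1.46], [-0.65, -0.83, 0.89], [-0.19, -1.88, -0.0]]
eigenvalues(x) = [0j, (-0.89+1.34j), (-0.89-1.34j)]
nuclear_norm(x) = 4.07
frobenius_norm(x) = 2.93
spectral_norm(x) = 2.41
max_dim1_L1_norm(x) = 2.66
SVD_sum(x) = [[-0.6, -1.0, 0.78], [-0.58, -0.97, 0.76], [-0.60, -1.01, 0.79]] + [[-0.35, 0.75, 0.68], [-0.07, 0.14, 0.13], [0.41, -0.87, -0.79]] + [[0.0, -0.0, 0.00],[-0.0, 0.00, -0.00],[0.0, -0.00, 0.0]]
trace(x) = -1.78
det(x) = 0.01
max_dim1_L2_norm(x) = 1.89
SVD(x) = [[-0.58, 0.65, 0.50], [-0.57, 0.12, -0.82], [-0.59, -0.75, 0.29]] @ diag([2.414687734772891, 1.6552584106732229, 0.0016545189406922203]) @ [[0.43, 0.71, -0.56],[-0.33, 0.7, 0.64],[0.84, -0.09, 0.53]]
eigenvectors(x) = [[-0.84+0.00j, -0.63+0.00j, -0.63-0.00j], [0.09+0.00j, (-0.42-0.22j), (-0.42+0.22j)], [(-0.53+0j), (-0.1-0.61j), -0.10+0.61j]]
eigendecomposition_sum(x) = [[0.00+0.00j, -0.00+0.00j, 0j], [-0.00+0.00j, -0j, (-0+0j)], [0j, (-0+0j), 0j]] + [[(-0.48+0.02j),-0.12+0.94j,(0.73+0.12j)], [(-0.32-0.15j),-0.42+0.58j,(0.45+0.33j)], [-0.10-0.46j,-0.94+0.02j,(-0+0.73j)]] + [[(-0.48-0.02j), -0.12-0.94j, (0.73-0.12j)], [-0.32+0.15j, -0.42-0.58j, (0.45-0.33j)], [(-0.1+0.46j), -0.94-0.02j, (-0-0.73j)]]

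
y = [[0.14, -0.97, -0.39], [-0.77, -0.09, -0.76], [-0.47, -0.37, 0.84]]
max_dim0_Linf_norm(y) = 0.97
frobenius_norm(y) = 1.83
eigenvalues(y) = [(-1.1+0j), (1+0.15j), (1-0.15j)]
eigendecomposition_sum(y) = [[-0.42+0.00j, (-0.51-0j), (-0.28-0j)], [-0.46+0.00j, -0.56-0.00j, -0.31-0.00j], [(-0.19+0j), -0.23-0.00j, -0.13-0.00j]] + [[(0.28+0.24j), -0.23-0.01j, -0.05-0.51j],[-0.15-0.39j, 0.23+0.13j, -0.23+0.55j],[(-0.14+0.35j), (-0.07-0.23j), 0.48-0.22j]] + [[(0.28-0.24j), -0.23+0.01j, -0.05+0.51j], [-0.15+0.39j, (0.23-0.13j), -0.23-0.55j], [-0.14-0.35j, -0.07+0.23j, (0.48+0.22j)]]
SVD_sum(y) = [[-0.15, -0.22, -0.60], [-0.21, -0.31, -0.82], [0.12, 0.18, 0.48]] + [[-0.14, -0.62, 0.27],[0.01, 0.05, -0.02],[-0.15, -0.68, 0.29]] + [[0.43, -0.12, -0.06], [-0.57, 0.16, 0.08], [-0.44, 0.13, 0.07]]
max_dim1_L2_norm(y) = 1.09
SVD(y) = [[-0.53, 0.68, -0.51],[-0.73, -0.06, 0.68],[0.43, 0.74, 0.52]] @ diag([1.2333309749925807, 1.0252288485851622, 0.8845340661345905]) @ [[0.23, 0.34, 0.91], [-0.20, -0.9, 0.39], [-0.95, 0.27, 0.14]]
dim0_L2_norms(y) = [0.91, 1.04, 1.2]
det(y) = -1.12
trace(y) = 0.89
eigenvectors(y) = [[(0.64+0j), 0.48-0.26j, (0.48+0.26j)],[0.71+0.00j, -0.63+0.00j, (-0.63-0j)],[0.29+0.00j, (0.41+0.38j), (0.41-0.38j)]]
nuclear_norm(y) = 3.14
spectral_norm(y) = 1.23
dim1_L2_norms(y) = [1.05, 1.09, 1.03]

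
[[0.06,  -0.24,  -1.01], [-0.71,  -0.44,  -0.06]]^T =[[0.06, -0.71], [-0.24, -0.44], [-1.01, -0.06]]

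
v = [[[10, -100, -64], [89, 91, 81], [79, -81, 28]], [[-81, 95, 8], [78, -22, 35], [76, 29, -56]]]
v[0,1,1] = 91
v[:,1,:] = [[89, 91, 81], [78, -22, 35]]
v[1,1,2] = 35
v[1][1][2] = 35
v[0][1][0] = 89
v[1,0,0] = -81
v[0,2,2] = 28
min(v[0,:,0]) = 10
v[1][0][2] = 8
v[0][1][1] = 91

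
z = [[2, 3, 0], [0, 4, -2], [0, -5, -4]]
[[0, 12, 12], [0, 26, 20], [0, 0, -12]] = z @[[0, 0, 0], [0, 4, 4], [0, -5, -2]]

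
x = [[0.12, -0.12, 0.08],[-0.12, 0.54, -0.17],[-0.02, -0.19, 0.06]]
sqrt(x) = [[0.35, -0.09, 0.12],  [-0.13, 0.70, -0.18],  [-0.09, -0.23, 0.18]]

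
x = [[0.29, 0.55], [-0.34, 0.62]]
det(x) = 0.367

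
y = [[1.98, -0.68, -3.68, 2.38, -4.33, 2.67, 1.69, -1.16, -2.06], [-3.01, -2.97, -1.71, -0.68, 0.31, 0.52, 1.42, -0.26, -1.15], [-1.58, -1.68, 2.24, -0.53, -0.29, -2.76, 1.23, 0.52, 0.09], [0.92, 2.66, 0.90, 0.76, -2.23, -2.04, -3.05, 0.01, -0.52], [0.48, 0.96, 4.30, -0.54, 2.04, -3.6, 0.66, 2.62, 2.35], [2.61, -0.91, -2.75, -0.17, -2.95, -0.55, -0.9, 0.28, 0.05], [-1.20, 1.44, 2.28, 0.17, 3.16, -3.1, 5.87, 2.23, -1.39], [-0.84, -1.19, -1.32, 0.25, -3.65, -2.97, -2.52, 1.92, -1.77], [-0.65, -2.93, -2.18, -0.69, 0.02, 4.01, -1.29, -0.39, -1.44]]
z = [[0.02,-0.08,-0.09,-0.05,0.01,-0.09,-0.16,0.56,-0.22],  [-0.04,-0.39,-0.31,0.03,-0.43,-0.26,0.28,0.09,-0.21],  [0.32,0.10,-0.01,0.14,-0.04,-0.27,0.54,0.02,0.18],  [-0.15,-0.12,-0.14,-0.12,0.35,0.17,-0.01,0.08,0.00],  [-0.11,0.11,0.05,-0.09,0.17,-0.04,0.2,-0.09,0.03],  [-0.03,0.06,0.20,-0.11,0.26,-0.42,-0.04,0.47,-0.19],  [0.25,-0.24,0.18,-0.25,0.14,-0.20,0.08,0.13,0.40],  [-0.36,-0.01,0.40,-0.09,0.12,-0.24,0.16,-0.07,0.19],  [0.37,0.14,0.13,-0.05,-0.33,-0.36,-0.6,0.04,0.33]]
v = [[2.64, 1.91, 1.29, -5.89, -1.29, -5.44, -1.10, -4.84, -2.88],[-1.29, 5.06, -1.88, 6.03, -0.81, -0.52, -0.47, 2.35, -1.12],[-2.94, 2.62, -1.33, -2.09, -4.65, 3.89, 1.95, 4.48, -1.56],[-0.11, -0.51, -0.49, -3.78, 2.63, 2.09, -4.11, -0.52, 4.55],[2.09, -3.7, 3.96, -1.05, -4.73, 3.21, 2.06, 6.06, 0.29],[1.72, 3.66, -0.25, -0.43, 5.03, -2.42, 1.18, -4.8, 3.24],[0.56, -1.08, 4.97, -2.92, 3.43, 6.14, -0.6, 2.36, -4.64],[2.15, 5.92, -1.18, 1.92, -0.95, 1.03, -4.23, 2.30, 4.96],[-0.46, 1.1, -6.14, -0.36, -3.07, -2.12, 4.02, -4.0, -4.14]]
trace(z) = -0.41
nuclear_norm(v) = 74.29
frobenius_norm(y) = 18.69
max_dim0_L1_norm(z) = 2.07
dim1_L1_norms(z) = [1.28, 2.04, 1.62, 1.14, 0.89, 1.78, 1.87, 1.64, 2.35]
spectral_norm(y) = 12.90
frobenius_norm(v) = 28.89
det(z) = -0.00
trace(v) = -7.00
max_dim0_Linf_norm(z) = 0.6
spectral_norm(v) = 16.32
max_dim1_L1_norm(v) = 27.28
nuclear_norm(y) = 43.42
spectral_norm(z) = 1.06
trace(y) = 9.85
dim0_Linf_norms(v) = [2.94, 5.92, 6.14, 6.03, 5.03, 6.14, 4.23, 6.06, 4.96]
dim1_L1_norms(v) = [27.28, 19.53, 25.51, 18.79, 27.15, 22.73, 26.7, 24.64, 25.41]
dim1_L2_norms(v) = [10.54, 8.67, 9.2, 8.0, 10.42, 9.09, 10.57, 9.72, 10.12]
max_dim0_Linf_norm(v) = 6.14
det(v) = -6561617.43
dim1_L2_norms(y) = [7.61, 5.0, 4.48, 5.29, 7.06, 5.01, 8.35, 6.26, 5.85]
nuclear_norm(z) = 5.29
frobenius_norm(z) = 2.06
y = v @ z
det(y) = 3804.33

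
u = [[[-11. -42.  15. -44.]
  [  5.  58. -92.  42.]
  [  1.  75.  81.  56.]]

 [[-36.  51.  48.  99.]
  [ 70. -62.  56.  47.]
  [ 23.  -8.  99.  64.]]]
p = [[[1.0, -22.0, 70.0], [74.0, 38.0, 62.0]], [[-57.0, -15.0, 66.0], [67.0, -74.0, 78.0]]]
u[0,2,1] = 75.0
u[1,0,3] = 99.0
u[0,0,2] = 15.0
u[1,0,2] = 48.0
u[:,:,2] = [[15.0, -92.0, 81.0], [48.0, 56.0, 99.0]]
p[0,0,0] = 1.0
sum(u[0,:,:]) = 144.0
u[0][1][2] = -92.0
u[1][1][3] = 47.0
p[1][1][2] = 78.0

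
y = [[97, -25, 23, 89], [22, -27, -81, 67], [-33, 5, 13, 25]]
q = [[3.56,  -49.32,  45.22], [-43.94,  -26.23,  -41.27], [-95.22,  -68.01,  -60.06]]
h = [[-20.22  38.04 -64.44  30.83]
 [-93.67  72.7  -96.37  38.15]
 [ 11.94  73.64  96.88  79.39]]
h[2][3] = 79.39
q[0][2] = 45.22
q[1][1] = -26.23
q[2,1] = -68.01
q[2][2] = -60.06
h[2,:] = [11.94, 73.64, 96.88, 79.39]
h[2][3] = 79.39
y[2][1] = 5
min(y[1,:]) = -81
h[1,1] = 72.7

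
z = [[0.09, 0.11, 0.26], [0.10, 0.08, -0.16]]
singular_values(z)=[0.31, 0.18]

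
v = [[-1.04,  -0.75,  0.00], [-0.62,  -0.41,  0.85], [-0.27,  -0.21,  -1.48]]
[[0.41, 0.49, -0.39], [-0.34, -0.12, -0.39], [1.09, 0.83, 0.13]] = v @ [[0.07,-0.18,0.84], [-0.64,-0.40,-0.64], [-0.66,-0.47,-0.15]]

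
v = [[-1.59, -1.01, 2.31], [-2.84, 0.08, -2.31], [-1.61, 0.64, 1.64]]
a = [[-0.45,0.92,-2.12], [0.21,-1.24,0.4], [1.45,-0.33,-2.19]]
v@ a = [[3.85, -0.97, -2.09], [-2.05, -1.95, 11.11], [3.24, -2.82, 0.08]]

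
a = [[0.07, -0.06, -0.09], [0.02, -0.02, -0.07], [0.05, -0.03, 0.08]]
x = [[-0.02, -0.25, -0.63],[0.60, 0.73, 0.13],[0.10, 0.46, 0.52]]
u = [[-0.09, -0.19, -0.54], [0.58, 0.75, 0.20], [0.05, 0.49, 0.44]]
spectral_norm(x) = 1.20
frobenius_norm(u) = 1.31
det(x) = -0.06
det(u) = -0.11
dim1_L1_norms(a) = [0.22, 0.11, 0.16]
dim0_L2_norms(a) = [0.09, 0.07, 0.14]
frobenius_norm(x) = 1.36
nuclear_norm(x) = 1.92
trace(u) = 1.10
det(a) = 0.00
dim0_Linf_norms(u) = [0.58, 0.75, 0.54]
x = a + u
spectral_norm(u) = 1.19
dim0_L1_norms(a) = [0.14, 0.11, 0.24]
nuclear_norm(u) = 1.88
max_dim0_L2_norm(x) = 0.9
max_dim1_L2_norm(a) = 0.13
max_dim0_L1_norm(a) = 0.24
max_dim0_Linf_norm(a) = 0.09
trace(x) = 1.23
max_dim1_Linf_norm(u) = 0.75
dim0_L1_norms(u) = [0.72, 1.43, 1.18]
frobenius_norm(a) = 0.18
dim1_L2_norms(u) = [0.58, 0.97, 0.66]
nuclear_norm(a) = 0.25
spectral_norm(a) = 0.15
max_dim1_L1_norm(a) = 0.22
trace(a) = 0.13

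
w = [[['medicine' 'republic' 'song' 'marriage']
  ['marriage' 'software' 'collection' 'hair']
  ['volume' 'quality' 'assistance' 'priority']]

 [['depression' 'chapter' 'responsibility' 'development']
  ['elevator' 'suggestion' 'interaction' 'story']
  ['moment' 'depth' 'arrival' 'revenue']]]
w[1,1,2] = 'interaction'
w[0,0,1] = 'republic'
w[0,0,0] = 'medicine'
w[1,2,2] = 'arrival'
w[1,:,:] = [['depression', 'chapter', 'responsibility', 'development'], ['elevator', 'suggestion', 'interaction', 'story'], ['moment', 'depth', 'arrival', 'revenue']]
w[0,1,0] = 'marriage'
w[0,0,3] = 'marriage'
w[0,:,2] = ['song', 'collection', 'assistance']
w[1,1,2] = 'interaction'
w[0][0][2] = 'song'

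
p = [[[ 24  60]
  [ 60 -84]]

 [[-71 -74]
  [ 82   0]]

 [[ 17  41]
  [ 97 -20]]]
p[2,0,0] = 17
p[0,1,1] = -84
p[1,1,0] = 82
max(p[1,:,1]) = 0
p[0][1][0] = 60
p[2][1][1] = -20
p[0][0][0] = 24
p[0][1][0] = 60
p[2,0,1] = 41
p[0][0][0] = 24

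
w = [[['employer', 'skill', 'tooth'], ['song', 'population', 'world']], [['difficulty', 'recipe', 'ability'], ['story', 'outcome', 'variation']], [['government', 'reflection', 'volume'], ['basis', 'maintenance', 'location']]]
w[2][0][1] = 'reflection'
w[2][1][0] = 'basis'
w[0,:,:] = [['employer', 'skill', 'tooth'], ['song', 'population', 'world']]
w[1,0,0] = 'difficulty'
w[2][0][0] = 'government'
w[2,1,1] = 'maintenance'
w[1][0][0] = 'difficulty'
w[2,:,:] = [['government', 'reflection', 'volume'], ['basis', 'maintenance', 'location']]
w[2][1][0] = 'basis'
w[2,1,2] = 'location'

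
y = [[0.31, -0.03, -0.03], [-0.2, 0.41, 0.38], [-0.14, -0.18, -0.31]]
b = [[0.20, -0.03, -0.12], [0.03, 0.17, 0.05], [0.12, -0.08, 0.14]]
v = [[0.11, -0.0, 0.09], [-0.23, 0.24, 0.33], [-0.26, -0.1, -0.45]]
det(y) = -0.02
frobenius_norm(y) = 0.77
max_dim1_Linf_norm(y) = 0.41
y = v + b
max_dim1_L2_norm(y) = 0.59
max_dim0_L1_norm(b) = 0.35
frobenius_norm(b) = 0.36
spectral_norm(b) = 0.25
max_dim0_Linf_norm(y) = 0.41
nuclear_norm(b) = 0.61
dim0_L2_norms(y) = [0.39, 0.45, 0.49]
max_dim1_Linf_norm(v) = 0.45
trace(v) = -0.10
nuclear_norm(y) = 1.12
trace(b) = 0.51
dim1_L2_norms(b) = [0.24, 0.18, 0.2]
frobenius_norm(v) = 0.72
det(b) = 0.01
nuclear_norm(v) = 0.99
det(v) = -0.00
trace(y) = 0.41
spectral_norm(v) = 0.61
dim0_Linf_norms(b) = [0.2, 0.17, 0.14]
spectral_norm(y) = 0.67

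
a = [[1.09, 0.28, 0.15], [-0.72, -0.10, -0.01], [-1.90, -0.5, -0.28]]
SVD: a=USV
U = [[-0.47, -0.07, 0.88], [0.30, -0.95, 0.08], [0.83, 0.30, 0.47]]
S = [2.4, 0.12, 0.0]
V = [[-0.96, -0.24, -0.13], [0.26, -0.64, -0.72], [-0.09, 0.73, -0.68]]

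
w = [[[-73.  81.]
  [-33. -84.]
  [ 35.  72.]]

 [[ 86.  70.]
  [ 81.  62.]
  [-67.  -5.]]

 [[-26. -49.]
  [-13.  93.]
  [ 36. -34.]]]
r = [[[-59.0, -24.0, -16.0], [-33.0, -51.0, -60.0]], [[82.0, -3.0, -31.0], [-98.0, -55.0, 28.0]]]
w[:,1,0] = [-33.0, 81.0, -13.0]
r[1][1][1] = -55.0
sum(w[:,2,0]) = 4.0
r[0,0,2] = -16.0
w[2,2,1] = -34.0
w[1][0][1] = 70.0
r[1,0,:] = [82.0, -3.0, -31.0]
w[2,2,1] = -34.0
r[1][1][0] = -98.0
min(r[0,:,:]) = -60.0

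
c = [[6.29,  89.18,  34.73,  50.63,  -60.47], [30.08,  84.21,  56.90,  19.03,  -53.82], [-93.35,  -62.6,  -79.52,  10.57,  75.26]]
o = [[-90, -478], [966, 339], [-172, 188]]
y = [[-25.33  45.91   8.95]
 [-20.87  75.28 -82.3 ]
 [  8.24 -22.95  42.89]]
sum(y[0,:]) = 29.529999999999998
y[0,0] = -25.33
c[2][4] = 75.26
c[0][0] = 6.29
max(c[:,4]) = 75.26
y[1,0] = -20.87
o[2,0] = -172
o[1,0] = 966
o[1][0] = 966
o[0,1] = -478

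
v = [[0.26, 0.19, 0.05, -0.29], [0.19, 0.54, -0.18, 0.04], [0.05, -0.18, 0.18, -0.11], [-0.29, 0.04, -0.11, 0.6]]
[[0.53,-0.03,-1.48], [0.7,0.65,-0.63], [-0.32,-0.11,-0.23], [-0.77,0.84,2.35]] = v @ [[0.48,1.65,0.70], [0.43,0.86,-2.06], [-2.44,1.22,-0.98], [-1.53,2.37,4.22]]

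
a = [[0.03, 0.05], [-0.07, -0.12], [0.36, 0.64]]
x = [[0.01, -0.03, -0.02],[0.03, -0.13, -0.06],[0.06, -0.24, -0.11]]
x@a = [[-0.0,-0.01], [-0.01,-0.02], [-0.02,-0.04]]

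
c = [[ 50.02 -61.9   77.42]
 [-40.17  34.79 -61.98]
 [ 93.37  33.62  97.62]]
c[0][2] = 77.42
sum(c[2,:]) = 224.61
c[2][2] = 97.62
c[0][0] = 50.02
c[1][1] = 34.79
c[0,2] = 77.42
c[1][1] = 34.79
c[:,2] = [77.42, -61.98, 97.62]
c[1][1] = 34.79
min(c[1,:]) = -61.98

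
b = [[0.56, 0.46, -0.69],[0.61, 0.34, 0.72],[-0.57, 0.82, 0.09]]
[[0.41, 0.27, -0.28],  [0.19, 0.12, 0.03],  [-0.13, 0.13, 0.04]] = b @ [[0.41, 0.15, -0.16], [0.15, 0.27, -0.09], [-0.16, -0.09, 0.22]]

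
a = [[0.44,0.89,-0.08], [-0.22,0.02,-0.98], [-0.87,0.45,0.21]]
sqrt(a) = [[0.83, 0.53, 0.16], [-0.33, 0.7, -0.63], [-0.45, 0.47, 0.76]]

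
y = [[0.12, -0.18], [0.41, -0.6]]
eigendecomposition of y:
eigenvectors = [[0.82, 0.29], [0.57, 0.96]]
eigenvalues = [-0.0, -0.48]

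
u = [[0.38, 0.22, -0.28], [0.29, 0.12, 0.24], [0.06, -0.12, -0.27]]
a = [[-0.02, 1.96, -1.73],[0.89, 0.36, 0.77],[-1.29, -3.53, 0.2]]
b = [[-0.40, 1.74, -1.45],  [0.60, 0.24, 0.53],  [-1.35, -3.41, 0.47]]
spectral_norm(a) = 4.33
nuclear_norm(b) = 5.77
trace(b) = 0.31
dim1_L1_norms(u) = [0.88, 0.65, 0.45]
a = b + u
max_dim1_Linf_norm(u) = 0.38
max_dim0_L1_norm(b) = 5.39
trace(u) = 0.23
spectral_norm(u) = 0.56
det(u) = 0.03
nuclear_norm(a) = 6.52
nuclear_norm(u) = 1.12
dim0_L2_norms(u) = [0.48, 0.28, 0.46]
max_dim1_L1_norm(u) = 0.88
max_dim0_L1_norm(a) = 5.85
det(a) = 2.28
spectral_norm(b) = 4.11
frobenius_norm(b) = 4.43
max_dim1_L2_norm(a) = 3.76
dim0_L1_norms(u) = [0.73, 0.46, 0.79]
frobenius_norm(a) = 4.74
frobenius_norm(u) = 0.72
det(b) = -0.01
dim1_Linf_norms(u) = [0.38, 0.29, 0.27]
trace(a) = 0.54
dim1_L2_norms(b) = [2.3, 0.84, 3.7]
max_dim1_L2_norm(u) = 0.52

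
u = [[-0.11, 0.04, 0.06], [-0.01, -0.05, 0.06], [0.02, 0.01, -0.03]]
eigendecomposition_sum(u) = [[-0.14,  0.09,  0.04],[-0.07,  0.04,  0.02],[0.04,  -0.03,  -0.01]] + [[0.03, -0.05, 0.02], [0.06, -0.09, 0.04], [-0.02, 0.04, -0.02]] + [[-0.00, -0.00, -0.0], [-0.0, -0.0, -0.0], [-0.0, -0.00, -0.00]]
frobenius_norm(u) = 0.16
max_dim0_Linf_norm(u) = 0.11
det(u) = -0.00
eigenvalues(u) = [-0.11, -0.08, -0.0]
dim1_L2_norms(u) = [0.13, 0.08, 0.04]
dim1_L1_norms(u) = [0.21, 0.12, 0.06]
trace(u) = -0.19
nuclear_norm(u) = 0.22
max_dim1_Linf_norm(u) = 0.11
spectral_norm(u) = 0.14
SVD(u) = [[-0.94, 0.30, 0.15], [-0.25, -0.92, 0.31], [0.23, 0.26, 0.94]] @ diag([0.13740504715196267, 0.07758311835770089, 0.0008442529608412914]) @ [[0.81, -0.17, -0.57], [-0.24, 0.78, -0.58], [-0.54, -0.6, -0.59]]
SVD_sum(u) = [[-0.10, 0.02, 0.07], [-0.03, 0.01, 0.02], [0.03, -0.01, -0.02]] + [[-0.01, 0.02, -0.01], [0.02, -0.06, 0.04], [-0.0, 0.02, -0.01]] + [[-0.00, -0.0, -0.0], [-0.00, -0.0, -0.00], [-0.00, -0.0, -0.00]]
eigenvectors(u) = [[0.87,  -0.43,  0.54],  [0.42,  -0.84,  0.6],  [-0.27,  0.34,  0.58]]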